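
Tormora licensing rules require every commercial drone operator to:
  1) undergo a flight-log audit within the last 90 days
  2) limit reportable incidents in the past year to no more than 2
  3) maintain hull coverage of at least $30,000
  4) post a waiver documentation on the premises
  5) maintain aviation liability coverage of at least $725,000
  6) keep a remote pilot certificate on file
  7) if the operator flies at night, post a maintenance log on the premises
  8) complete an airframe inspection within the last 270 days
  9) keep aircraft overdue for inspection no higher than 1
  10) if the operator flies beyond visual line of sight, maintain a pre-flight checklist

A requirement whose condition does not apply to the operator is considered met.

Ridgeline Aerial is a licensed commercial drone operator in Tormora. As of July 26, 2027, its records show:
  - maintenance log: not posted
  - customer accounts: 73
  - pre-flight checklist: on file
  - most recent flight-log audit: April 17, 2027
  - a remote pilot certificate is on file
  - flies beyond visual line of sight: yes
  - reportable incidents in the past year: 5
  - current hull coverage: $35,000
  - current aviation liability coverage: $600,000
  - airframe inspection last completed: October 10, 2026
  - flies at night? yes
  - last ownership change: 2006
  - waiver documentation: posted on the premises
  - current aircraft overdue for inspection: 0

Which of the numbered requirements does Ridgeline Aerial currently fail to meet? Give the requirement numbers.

1, 2, 5, 7, 8

1. flight-log audit 100 days ago vs limit 90 → not met
2. reportable incidents in the past year 5 > 2 → not met
3. hull coverage $35,000 ≥ $30,000 → met
4. waiver documentation present → met
5. aviation liability coverage $600,000 < $725,000 → not met
6. remote pilot certificate present → met
7. condition 'flies at night' holds; maintenance log absent → not met
8. airframe inspection 289 days ago vs limit 270 → not met
9. aircraft overdue for inspection 0 ≤ 1 → met
10. condition 'flies beyond visual line of sight' holds; pre-flight checklist present → met
Not met: 1, 2, 5, 7, 8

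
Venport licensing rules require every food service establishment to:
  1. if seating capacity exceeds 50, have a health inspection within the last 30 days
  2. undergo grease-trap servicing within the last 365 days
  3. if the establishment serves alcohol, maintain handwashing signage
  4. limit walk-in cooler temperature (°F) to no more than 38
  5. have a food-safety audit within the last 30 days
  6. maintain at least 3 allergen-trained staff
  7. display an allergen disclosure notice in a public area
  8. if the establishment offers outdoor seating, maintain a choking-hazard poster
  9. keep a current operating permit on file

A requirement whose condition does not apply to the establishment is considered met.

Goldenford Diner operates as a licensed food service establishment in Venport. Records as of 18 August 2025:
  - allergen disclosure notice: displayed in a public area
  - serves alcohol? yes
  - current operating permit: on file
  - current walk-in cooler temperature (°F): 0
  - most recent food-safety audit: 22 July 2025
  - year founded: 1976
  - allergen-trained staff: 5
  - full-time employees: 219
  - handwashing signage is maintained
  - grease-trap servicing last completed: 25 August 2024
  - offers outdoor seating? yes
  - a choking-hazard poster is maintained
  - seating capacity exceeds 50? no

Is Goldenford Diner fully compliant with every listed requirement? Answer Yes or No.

Yes

1. condition 'seating capacity exceeds 50' does not hold → requirement n/a → met
2. grease-trap servicing 358 days ago vs limit 365 → met
3. condition 'serves alcohol' holds; handwashing signage present → met
4. walk-in cooler temperature (°F) 0 ≤ 38 → met
5. food-safety audit 27 days ago vs limit 30 → met
6. allergen-trained staff 5 ≥ 3 → met
7. allergen disclosure notice present → met
8. condition 'offers outdoor seating' holds; choking-hazard poster present → met
9. current operating permit present → met
All met.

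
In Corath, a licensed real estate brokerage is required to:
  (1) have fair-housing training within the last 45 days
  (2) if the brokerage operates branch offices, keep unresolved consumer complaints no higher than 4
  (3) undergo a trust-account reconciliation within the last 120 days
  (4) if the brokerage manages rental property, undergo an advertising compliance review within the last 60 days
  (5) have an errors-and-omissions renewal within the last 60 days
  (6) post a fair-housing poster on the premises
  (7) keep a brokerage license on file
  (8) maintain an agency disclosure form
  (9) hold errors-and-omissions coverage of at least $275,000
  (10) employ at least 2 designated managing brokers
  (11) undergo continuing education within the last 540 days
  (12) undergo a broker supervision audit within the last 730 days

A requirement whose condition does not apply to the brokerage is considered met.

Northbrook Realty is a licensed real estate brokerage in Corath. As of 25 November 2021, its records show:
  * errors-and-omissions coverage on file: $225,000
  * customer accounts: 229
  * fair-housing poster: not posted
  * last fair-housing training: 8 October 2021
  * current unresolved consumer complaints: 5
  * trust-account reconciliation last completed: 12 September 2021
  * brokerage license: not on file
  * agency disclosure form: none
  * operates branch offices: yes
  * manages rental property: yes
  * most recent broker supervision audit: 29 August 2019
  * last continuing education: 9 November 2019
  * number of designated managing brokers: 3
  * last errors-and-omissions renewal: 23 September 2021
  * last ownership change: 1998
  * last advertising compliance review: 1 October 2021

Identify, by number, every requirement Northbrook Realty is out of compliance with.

1, 2, 5, 6, 7, 8, 9, 11, 12

1. fair-housing training 48 days ago vs limit 45 → not met
2. condition 'operates branch offices' holds; unresolved consumer complaints 5 > 4 → not met
3. trust-account reconciliation 74 days ago vs limit 120 → met
4. condition 'manages rental property' holds; advertising compliance review 55 days ago vs limit 60 → met
5. errors-and-omissions renewal 63 days ago vs limit 60 → not met
6. fair-housing poster absent → not met
7. brokerage license absent → not met
8. agency disclosure form absent → not met
9. errors-and-omissions coverage $225,000 < $275,000 → not met
10. designated managing brokers 3 ≥ 2 → met
11. continuing education 747 days ago vs limit 540 → not met
12. broker supervision audit 819 days ago vs limit 730 → not met
Not met: 1, 2, 5, 6, 7, 8, 9, 11, 12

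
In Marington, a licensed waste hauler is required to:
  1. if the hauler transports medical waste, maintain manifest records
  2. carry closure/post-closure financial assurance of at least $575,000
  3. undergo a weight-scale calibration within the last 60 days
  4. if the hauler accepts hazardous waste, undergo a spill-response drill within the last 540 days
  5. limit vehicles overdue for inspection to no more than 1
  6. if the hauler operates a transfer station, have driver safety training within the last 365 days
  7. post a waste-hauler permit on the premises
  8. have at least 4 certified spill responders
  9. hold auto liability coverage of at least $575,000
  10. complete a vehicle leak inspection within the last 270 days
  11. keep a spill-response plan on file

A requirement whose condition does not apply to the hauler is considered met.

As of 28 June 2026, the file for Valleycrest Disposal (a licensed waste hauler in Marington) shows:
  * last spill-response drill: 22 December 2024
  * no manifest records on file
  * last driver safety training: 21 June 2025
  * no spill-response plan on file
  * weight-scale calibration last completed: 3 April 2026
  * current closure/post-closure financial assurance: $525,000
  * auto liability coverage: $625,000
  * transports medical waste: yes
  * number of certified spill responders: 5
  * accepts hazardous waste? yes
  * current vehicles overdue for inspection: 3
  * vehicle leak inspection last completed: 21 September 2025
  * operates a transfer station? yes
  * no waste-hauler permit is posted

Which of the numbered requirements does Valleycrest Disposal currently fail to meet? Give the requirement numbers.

1, 2, 3, 4, 5, 6, 7, 10, 11

1. condition 'transports medical waste' holds; manifest records absent → not met
2. closure/post-closure financial assurance $525,000 < $575,000 → not met
3. weight-scale calibration 86 days ago vs limit 60 → not met
4. condition 'accepts hazardous waste' holds; spill-response drill 553 days ago vs limit 540 → not met
5. vehicles overdue for inspection 3 > 1 → not met
6. condition 'operates a transfer station' holds; driver safety training 372 days ago vs limit 365 → not met
7. waste-hauler permit absent → not met
8. certified spill responders 5 ≥ 4 → met
9. auto liability coverage $625,000 ≥ $575,000 → met
10. vehicle leak inspection 280 days ago vs limit 270 → not met
11. spill-response plan absent → not met
Not met: 1, 2, 3, 4, 5, 6, 7, 10, 11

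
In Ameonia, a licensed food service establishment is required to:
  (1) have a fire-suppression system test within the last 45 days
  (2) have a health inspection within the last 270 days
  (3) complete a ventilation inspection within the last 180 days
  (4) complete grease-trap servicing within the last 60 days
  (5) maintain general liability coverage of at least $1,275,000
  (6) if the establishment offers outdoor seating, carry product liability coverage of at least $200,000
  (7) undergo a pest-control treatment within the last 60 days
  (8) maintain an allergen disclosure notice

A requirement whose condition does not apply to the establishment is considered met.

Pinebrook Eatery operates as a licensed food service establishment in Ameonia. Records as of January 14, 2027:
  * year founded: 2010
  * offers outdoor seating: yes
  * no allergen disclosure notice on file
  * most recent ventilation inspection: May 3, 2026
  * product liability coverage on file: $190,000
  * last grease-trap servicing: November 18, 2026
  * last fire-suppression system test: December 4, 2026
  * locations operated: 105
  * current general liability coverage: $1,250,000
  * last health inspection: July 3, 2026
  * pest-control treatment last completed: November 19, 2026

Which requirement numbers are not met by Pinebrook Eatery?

3, 5, 6, 8

1. fire-suppression system test 41 days ago vs limit 45 → met
2. health inspection 195 days ago vs limit 270 → met
3. ventilation inspection 256 days ago vs limit 180 → not met
4. grease-trap servicing 57 days ago vs limit 60 → met
5. general liability coverage $1,250,000 < $1,275,000 → not met
6. condition 'offers outdoor seating' holds; product liability coverage $190,000 < $200,000 → not met
7. pest-control treatment 56 days ago vs limit 60 → met
8. allergen disclosure notice absent → not met
Not met: 3, 5, 6, 8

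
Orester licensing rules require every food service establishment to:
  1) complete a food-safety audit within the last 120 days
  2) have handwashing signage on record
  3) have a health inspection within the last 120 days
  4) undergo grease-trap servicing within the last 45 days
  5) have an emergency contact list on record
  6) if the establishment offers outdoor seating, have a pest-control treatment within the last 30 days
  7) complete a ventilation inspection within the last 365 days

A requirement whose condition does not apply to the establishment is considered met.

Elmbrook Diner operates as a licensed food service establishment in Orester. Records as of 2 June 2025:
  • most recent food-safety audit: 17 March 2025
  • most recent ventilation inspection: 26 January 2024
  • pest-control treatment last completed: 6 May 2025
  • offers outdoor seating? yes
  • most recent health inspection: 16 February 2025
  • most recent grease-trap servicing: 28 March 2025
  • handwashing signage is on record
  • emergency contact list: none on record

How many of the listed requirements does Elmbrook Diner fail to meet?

1. food-safety audit 77 days ago vs limit 120 → met
2. handwashing signage present → met
3. health inspection 106 days ago vs limit 120 → met
4. grease-trap servicing 66 days ago vs limit 45 → not met
5. emergency contact list absent → not met
6. condition 'offers outdoor seating' holds; pest-control treatment 27 days ago vs limit 30 → met
7. ventilation inspection 493 days ago vs limit 365 → not met
Not met: 3 of 7

3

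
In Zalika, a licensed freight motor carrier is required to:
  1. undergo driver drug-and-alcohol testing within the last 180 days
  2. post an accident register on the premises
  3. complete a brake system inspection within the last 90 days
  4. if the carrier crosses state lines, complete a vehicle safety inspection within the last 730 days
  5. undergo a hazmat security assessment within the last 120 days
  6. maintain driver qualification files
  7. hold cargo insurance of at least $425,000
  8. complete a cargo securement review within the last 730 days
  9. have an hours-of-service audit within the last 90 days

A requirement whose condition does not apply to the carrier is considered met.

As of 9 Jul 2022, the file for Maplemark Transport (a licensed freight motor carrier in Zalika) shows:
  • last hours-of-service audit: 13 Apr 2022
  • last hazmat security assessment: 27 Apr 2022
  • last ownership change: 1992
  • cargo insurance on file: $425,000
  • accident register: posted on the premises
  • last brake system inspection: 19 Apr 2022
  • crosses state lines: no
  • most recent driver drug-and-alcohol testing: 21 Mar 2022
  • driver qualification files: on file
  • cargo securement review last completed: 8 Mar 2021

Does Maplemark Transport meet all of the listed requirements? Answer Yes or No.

Yes

1. driver drug-and-alcohol testing 110 days ago vs limit 180 → met
2. accident register present → met
3. brake system inspection 81 days ago vs limit 90 → met
4. condition 'crosses state lines' does not hold → requirement n/a → met
5. hazmat security assessment 73 days ago vs limit 120 → met
6. driver qualification files present → met
7. cargo insurance $425,000 ≥ $425,000 → met
8. cargo securement review 488 days ago vs limit 730 → met
9. hours-of-service audit 87 days ago vs limit 90 → met
All met.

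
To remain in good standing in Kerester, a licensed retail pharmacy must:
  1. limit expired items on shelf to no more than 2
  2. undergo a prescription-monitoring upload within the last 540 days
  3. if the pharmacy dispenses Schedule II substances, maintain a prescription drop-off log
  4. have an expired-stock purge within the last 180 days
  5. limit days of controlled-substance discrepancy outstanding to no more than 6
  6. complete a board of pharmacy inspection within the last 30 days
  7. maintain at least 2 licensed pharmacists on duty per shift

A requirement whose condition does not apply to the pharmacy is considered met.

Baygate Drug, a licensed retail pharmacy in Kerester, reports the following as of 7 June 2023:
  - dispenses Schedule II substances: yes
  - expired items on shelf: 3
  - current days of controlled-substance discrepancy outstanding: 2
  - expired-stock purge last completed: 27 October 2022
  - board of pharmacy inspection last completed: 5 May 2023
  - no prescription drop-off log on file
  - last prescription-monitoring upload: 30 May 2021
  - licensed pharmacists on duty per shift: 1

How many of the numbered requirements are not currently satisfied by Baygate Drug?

6

1. expired items on shelf 3 > 2 → not met
2. prescription-monitoring upload 738 days ago vs limit 540 → not met
3. condition 'dispenses Schedule II substances' holds; prescription drop-off log absent → not met
4. expired-stock purge 223 days ago vs limit 180 → not met
5. days of controlled-substance discrepancy outstanding 2 ≤ 6 → met
6. board of pharmacy inspection 33 days ago vs limit 30 → not met
7. licensed pharmacists on duty per shift 1 < 2 → not met
Not met: 6 of 7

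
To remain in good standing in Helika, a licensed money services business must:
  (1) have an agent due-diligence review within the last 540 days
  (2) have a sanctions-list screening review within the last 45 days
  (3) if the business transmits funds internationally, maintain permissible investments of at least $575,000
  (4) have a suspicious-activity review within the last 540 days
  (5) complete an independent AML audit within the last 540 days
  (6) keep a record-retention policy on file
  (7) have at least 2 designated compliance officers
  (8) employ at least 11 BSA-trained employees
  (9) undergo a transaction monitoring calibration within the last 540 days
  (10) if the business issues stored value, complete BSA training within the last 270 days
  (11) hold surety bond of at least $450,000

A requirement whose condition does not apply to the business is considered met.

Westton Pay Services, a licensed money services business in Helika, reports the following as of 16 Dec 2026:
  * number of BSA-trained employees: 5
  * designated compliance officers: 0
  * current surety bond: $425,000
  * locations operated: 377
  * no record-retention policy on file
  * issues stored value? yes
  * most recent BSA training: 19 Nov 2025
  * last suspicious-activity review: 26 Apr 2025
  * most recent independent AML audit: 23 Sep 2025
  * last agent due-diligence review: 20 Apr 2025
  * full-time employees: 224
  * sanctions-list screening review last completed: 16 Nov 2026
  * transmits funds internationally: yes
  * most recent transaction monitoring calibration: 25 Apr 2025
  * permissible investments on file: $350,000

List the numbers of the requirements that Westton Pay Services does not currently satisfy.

1, 3, 4, 6, 7, 8, 9, 10, 11

1. agent due-diligence review 605 days ago vs limit 540 → not met
2. sanctions-list screening review 30 days ago vs limit 45 → met
3. condition 'transmits funds internationally' holds; permissible investments $350,000 < $575,000 → not met
4. suspicious-activity review 599 days ago vs limit 540 → not met
5. independent AML audit 449 days ago vs limit 540 → met
6. record-retention policy absent → not met
7. designated compliance officers 0 < 2 → not met
8. BSA-trained employees 5 < 11 → not met
9. transaction monitoring calibration 600 days ago vs limit 540 → not met
10. condition 'issues stored value' holds; BSA training 392 days ago vs limit 270 → not met
11. surety bond $425,000 < $450,000 → not met
Not met: 1, 3, 4, 6, 7, 8, 9, 10, 11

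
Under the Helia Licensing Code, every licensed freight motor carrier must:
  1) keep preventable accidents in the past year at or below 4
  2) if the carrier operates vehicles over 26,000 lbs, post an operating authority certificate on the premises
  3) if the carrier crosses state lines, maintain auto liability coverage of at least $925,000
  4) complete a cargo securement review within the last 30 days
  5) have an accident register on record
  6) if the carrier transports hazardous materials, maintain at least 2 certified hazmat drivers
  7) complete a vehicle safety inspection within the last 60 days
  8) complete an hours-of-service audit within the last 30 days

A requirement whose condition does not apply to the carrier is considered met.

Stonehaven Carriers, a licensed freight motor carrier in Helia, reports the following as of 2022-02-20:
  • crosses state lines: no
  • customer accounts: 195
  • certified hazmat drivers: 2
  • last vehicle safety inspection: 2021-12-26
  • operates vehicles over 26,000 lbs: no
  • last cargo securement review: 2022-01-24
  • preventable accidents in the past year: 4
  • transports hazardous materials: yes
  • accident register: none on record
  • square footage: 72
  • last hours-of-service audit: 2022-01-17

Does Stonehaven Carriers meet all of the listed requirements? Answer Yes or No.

1. preventable accidents in the past year 4 ≤ 4 → met
2. condition 'operates vehicles over 26,000 lbs' does not hold → requirement n/a → met
3. condition 'crosses state lines' does not hold → requirement n/a → met
4. cargo securement review 27 days ago vs limit 30 → met
5. accident register absent → not met
6. condition 'transports hazardous materials' holds; certified hazmat drivers 2 ≥ 2 → met
7. vehicle safety inspection 56 days ago vs limit 60 → met
8. hours-of-service audit 34 days ago vs limit 30 → not met
Not met: 5, 8

No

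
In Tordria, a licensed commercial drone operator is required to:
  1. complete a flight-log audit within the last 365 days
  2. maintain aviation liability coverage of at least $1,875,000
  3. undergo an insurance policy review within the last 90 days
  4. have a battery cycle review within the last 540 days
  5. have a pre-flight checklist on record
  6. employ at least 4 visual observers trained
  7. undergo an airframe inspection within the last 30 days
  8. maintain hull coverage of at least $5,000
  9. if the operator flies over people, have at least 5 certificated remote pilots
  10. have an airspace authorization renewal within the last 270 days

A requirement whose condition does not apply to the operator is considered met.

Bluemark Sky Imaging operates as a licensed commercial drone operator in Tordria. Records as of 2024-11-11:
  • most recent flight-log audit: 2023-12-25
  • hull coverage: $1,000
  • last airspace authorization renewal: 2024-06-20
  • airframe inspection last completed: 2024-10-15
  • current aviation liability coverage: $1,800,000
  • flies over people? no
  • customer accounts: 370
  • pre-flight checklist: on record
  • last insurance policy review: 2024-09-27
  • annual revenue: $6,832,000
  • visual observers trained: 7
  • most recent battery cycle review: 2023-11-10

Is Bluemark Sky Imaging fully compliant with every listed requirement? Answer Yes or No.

No

1. flight-log audit 322 days ago vs limit 365 → met
2. aviation liability coverage $1,800,000 < $1,875,000 → not met
3. insurance policy review 45 days ago vs limit 90 → met
4. battery cycle review 367 days ago vs limit 540 → met
5. pre-flight checklist present → met
6. visual observers trained 7 ≥ 4 → met
7. airframe inspection 27 days ago vs limit 30 → met
8. hull coverage $1,000 < $5,000 → not met
9. condition 'flies over people' does not hold → requirement n/a → met
10. airspace authorization renewal 144 days ago vs limit 270 → met
Not met: 2, 8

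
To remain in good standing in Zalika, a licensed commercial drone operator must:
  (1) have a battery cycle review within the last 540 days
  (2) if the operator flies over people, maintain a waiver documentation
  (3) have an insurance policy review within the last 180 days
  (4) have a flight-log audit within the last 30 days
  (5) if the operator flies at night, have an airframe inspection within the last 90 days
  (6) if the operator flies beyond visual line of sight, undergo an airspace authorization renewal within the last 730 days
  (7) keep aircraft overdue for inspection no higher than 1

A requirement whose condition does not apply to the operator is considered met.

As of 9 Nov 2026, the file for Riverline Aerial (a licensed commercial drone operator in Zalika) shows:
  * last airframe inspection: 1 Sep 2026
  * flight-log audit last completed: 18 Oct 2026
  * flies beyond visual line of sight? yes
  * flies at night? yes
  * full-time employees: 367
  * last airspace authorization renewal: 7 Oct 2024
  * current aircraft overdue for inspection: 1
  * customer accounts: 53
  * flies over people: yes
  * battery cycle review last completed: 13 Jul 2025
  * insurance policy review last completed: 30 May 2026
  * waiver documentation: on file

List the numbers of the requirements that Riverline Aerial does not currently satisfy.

1. battery cycle review 484 days ago vs limit 540 → met
2. condition 'flies over people' holds; waiver documentation present → met
3. insurance policy review 163 days ago vs limit 180 → met
4. flight-log audit 22 days ago vs limit 30 → met
5. condition 'flies at night' holds; airframe inspection 69 days ago vs limit 90 → met
6. condition 'flies beyond visual line of sight' holds; airspace authorization renewal 763 days ago vs limit 730 → not met
7. aircraft overdue for inspection 1 ≤ 1 → met
Not met: 6

6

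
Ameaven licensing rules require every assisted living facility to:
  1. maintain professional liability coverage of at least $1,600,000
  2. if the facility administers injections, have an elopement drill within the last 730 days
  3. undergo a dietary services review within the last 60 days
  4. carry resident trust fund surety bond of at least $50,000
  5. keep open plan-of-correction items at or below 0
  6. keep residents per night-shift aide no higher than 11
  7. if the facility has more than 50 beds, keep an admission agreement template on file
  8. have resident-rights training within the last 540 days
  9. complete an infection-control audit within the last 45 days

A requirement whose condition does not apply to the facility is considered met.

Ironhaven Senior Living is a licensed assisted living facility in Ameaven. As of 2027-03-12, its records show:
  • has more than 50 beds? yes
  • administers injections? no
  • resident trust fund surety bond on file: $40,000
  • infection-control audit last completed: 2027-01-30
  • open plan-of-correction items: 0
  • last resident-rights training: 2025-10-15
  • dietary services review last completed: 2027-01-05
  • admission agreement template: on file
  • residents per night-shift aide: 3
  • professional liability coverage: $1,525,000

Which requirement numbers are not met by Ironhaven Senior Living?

1. professional liability coverage $1,525,000 < $1,600,000 → not met
2. condition 'administers injections' does not hold → requirement n/a → met
3. dietary services review 66 days ago vs limit 60 → not met
4. resident trust fund surety bond $40,000 < $50,000 → not met
5. open plan-of-correction items 0 ≤ 0 → met
6. residents per night-shift aide 3 ≤ 11 → met
7. condition 'has more than 50 beds' holds; admission agreement template present → met
8. resident-rights training 513 days ago vs limit 540 → met
9. infection-control audit 41 days ago vs limit 45 → met
Not met: 1, 3, 4

1, 3, 4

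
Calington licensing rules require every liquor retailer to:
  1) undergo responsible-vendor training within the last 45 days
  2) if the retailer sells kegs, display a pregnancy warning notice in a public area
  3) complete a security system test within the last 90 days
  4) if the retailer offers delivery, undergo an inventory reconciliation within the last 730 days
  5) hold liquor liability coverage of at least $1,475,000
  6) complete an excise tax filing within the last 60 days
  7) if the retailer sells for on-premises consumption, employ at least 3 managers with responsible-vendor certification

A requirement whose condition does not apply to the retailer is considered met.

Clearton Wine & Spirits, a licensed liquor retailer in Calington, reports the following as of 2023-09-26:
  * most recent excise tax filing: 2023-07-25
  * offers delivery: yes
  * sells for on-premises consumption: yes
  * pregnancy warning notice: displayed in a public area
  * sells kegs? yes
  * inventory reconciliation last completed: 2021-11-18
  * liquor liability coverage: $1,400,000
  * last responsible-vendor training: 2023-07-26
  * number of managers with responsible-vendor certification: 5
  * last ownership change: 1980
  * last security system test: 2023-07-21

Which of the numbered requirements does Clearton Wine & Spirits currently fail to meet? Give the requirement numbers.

1, 5, 6

1. responsible-vendor training 62 days ago vs limit 45 → not met
2. condition 'sells kegs' holds; pregnancy warning notice present → met
3. security system test 67 days ago vs limit 90 → met
4. condition 'offers delivery' holds; inventory reconciliation 677 days ago vs limit 730 → met
5. liquor liability coverage $1,400,000 < $1,475,000 → not met
6. excise tax filing 63 days ago vs limit 60 → not met
7. condition 'sells for on-premises consumption' holds; managers with responsible-vendor certification 5 ≥ 3 → met
Not met: 1, 5, 6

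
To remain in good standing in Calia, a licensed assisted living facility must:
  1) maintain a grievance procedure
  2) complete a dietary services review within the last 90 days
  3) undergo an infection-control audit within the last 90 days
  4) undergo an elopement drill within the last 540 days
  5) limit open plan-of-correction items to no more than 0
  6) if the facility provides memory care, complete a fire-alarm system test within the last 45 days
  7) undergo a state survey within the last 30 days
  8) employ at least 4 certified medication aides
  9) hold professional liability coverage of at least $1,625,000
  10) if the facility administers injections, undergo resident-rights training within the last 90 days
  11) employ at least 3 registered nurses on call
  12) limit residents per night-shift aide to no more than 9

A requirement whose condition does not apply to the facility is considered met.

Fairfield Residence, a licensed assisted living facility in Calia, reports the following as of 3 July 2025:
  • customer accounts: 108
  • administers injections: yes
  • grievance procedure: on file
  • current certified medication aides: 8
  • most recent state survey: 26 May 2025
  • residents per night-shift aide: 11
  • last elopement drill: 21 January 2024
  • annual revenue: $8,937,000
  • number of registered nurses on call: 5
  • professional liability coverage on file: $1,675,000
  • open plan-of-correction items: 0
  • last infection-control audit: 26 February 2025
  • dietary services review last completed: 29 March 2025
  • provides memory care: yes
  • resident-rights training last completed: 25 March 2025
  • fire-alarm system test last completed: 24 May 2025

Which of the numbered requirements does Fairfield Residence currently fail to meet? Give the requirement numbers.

1. grievance procedure present → met
2. dietary services review 96 days ago vs limit 90 → not met
3. infection-control audit 127 days ago vs limit 90 → not met
4. elopement drill 529 days ago vs limit 540 → met
5. open plan-of-correction items 0 ≤ 0 → met
6. condition 'provides memory care' holds; fire-alarm system test 40 days ago vs limit 45 → met
7. state survey 38 days ago vs limit 30 → not met
8. certified medication aides 8 ≥ 4 → met
9. professional liability coverage $1,675,000 ≥ $1,625,000 → met
10. condition 'administers injections' holds; resident-rights training 100 days ago vs limit 90 → not met
11. registered nurses on call 5 ≥ 3 → met
12. residents per night-shift aide 11 > 9 → not met
Not met: 2, 3, 7, 10, 12

2, 3, 7, 10, 12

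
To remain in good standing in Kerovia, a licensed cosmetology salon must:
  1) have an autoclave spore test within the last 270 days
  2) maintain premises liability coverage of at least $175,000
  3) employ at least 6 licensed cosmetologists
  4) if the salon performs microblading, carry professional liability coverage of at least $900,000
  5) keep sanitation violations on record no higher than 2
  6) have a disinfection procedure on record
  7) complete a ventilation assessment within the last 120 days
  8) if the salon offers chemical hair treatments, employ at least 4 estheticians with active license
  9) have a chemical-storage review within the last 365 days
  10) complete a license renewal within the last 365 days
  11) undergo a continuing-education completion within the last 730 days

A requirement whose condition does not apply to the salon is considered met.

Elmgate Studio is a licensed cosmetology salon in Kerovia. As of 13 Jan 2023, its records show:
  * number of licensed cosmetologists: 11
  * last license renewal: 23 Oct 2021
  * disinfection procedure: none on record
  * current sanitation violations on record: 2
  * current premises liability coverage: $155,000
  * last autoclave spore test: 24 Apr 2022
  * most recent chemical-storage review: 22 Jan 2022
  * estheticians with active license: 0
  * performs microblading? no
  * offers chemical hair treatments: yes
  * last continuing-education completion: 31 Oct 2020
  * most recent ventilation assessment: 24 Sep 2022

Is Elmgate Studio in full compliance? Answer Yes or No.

1. autoclave spore test 264 days ago vs limit 270 → met
2. premises liability coverage $155,000 < $175,000 → not met
3. licensed cosmetologists 11 ≥ 6 → met
4. condition 'performs microblading' does not hold → requirement n/a → met
5. sanitation violations on record 2 ≤ 2 → met
6. disinfection procedure absent → not met
7. ventilation assessment 111 days ago vs limit 120 → met
8. condition 'offers chemical hair treatments' holds; estheticians with active license 0 < 4 → not met
9. chemical-storage review 356 days ago vs limit 365 → met
10. license renewal 447 days ago vs limit 365 → not met
11. continuing-education completion 804 days ago vs limit 730 → not met
Not met: 2, 6, 8, 10, 11

No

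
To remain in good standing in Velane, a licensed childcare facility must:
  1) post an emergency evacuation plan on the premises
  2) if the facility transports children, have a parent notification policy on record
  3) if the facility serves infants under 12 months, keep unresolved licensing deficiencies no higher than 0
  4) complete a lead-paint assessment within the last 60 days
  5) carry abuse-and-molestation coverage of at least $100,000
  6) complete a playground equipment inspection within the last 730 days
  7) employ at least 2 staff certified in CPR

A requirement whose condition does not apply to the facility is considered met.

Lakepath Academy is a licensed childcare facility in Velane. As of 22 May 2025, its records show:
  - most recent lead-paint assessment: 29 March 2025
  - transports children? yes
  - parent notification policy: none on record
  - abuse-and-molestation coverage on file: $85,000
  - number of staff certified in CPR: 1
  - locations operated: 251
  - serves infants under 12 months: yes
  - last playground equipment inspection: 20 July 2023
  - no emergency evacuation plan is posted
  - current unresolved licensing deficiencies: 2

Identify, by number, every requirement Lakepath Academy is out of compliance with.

1, 2, 3, 5, 7

1. emergency evacuation plan absent → not met
2. condition 'transports children' holds; parent notification policy absent → not met
3. condition 'serves infants under 12 months' holds; unresolved licensing deficiencies 2 > 0 → not met
4. lead-paint assessment 54 days ago vs limit 60 → met
5. abuse-and-molestation coverage $85,000 < $100,000 → not met
6. playground equipment inspection 672 days ago vs limit 730 → met
7. staff certified in CPR 1 < 2 → not met
Not met: 1, 2, 3, 5, 7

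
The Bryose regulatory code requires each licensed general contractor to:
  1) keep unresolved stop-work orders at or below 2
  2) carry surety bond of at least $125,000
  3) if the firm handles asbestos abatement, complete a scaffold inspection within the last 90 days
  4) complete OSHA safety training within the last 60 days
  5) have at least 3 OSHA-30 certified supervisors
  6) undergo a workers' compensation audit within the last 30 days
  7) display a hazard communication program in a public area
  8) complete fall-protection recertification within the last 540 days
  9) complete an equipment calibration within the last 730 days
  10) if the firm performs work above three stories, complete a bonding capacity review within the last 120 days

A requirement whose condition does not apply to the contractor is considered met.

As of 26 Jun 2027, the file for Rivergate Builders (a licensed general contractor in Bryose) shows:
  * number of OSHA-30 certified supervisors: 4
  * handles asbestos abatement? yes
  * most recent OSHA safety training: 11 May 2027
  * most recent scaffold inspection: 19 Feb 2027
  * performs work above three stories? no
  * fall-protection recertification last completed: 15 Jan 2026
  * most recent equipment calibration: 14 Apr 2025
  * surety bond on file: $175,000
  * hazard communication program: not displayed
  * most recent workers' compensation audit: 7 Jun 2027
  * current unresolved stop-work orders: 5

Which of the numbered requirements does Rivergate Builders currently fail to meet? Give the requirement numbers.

1, 3, 7, 9

1. unresolved stop-work orders 5 > 2 → not met
2. surety bond $175,000 ≥ $125,000 → met
3. condition 'handles asbestos abatement' holds; scaffold inspection 127 days ago vs limit 90 → not met
4. OSHA safety training 46 days ago vs limit 60 → met
5. OSHA-30 certified supervisors 4 ≥ 3 → met
6. workers' compensation audit 19 days ago vs limit 30 → met
7. hazard communication program absent → not met
8. fall-protection recertification 527 days ago vs limit 540 → met
9. equipment calibration 803 days ago vs limit 730 → not met
10. condition 'performs work above three stories' does not hold → requirement n/a → met
Not met: 1, 3, 7, 9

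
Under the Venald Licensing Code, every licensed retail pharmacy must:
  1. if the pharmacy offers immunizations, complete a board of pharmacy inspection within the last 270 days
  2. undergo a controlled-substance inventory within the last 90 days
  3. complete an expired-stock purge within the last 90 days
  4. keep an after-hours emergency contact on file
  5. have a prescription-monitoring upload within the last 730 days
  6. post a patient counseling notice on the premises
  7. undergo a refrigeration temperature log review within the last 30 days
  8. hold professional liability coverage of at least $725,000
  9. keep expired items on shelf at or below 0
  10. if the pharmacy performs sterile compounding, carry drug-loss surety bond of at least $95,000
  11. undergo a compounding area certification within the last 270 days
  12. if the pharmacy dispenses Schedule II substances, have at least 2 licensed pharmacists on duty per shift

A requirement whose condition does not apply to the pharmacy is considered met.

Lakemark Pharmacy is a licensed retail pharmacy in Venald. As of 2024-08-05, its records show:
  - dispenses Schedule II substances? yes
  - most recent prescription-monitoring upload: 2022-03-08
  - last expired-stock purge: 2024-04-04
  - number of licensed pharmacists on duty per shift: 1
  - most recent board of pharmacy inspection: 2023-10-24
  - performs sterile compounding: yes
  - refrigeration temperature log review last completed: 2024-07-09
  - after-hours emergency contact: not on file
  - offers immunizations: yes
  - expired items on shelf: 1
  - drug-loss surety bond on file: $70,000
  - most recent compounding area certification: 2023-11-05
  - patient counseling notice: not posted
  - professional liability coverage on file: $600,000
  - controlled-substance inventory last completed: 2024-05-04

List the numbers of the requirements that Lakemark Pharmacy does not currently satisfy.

1. condition 'offers immunizations' holds; board of pharmacy inspection 286 days ago vs limit 270 → not met
2. controlled-substance inventory 93 days ago vs limit 90 → not met
3. expired-stock purge 123 days ago vs limit 90 → not met
4. after-hours emergency contact absent → not met
5. prescription-monitoring upload 881 days ago vs limit 730 → not met
6. patient counseling notice absent → not met
7. refrigeration temperature log review 27 days ago vs limit 30 → met
8. professional liability coverage $600,000 < $725,000 → not met
9. expired items on shelf 1 > 0 → not met
10. condition 'performs sterile compounding' holds; drug-loss surety bond $70,000 < $95,000 → not met
11. compounding area certification 274 days ago vs limit 270 → not met
12. condition 'dispenses Schedule II substances' holds; licensed pharmacists on duty per shift 1 < 2 → not met
Not met: 1, 2, 3, 4, 5, 6, 8, 9, 10, 11, 12

1, 2, 3, 4, 5, 6, 8, 9, 10, 11, 12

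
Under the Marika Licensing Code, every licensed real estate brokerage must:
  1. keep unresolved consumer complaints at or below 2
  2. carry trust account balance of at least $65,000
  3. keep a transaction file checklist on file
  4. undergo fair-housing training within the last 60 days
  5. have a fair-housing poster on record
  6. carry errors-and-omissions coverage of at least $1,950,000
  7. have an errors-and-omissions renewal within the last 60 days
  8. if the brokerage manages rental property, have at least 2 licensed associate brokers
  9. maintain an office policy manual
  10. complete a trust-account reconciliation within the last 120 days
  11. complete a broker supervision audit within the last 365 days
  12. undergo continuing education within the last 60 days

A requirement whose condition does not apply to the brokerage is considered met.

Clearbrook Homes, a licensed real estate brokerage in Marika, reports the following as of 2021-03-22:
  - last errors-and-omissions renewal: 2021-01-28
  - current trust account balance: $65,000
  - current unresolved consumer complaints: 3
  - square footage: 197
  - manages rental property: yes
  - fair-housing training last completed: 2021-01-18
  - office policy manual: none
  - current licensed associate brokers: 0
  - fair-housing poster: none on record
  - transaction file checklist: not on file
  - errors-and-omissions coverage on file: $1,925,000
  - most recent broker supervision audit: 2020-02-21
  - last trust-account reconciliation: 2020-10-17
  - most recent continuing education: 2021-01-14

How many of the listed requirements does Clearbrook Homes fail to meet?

10

1. unresolved consumer complaints 3 > 2 → not met
2. trust account balance $65,000 ≥ $65,000 → met
3. transaction file checklist absent → not met
4. fair-housing training 63 days ago vs limit 60 → not met
5. fair-housing poster absent → not met
6. errors-and-omissions coverage $1,925,000 < $1,950,000 → not met
7. errors-and-omissions renewal 53 days ago vs limit 60 → met
8. condition 'manages rental property' holds; licensed associate brokers 0 < 2 → not met
9. office policy manual absent → not met
10. trust-account reconciliation 156 days ago vs limit 120 → not met
11. broker supervision audit 395 days ago vs limit 365 → not met
12. continuing education 67 days ago vs limit 60 → not met
Not met: 10 of 12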